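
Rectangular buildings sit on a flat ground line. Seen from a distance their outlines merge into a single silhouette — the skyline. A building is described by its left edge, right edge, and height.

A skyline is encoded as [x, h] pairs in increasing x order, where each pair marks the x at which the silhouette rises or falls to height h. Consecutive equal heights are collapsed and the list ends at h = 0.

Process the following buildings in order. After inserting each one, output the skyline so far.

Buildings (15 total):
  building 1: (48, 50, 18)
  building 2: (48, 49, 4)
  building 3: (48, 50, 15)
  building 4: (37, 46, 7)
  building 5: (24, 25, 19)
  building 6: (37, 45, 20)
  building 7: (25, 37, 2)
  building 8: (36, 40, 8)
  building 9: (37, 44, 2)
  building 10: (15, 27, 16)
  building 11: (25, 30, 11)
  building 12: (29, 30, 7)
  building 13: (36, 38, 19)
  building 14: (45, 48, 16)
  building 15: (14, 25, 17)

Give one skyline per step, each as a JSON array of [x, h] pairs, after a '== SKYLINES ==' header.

== SKYLINES ==
[[48,18],[50,0]]
[[48,18],[50,0]]
[[48,18],[50,0]]
[[37,7],[46,0],[48,18],[50,0]]
[[24,19],[25,0],[37,7],[46,0],[48,18],[50,0]]
[[24,19],[25,0],[37,20],[45,7],[46,0],[48,18],[50,0]]
[[24,19],[25,2],[37,20],[45,7],[46,0],[48,18],[50,0]]
[[24,19],[25,2],[36,8],[37,20],[45,7],[46,0],[48,18],[50,0]]
[[24,19],[25,2],[36,8],[37,20],[45,7],[46,0],[48,18],[50,0]]
[[15,16],[24,19],[25,16],[27,2],[36,8],[37,20],[45,7],[46,0],[48,18],[50,0]]
[[15,16],[24,19],[25,16],[27,11],[30,2],[36,8],[37,20],[45,7],[46,0],[48,18],[50,0]]
[[15,16],[24,19],[25,16],[27,11],[30,2],[36,8],[37,20],[45,7],[46,0],[48,18],[50,0]]
[[15,16],[24,19],[25,16],[27,11],[30,2],[36,19],[37,20],[45,7],[46,0],[48,18],[50,0]]
[[15,16],[24,19],[25,16],[27,11],[30,2],[36,19],[37,20],[45,16],[48,18],[50,0]]
[[14,17],[24,19],[25,16],[27,11],[30,2],[36,19],[37,20],[45,16],[48,18],[50,0]]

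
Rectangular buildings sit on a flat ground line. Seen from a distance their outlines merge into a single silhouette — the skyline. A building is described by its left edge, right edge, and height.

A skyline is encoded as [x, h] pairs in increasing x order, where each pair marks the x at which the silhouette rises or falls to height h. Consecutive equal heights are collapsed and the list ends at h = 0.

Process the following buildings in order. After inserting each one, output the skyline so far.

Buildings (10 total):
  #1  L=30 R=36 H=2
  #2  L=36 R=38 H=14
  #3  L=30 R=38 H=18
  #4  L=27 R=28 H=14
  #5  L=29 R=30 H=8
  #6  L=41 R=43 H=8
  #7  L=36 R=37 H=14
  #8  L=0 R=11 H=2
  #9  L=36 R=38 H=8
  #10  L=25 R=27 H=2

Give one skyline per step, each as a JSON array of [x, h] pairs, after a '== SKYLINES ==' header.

== SKYLINES ==
[[30,2],[36,0]]
[[30,2],[36,14],[38,0]]
[[30,18],[38,0]]
[[27,14],[28,0],[30,18],[38,0]]
[[27,14],[28,0],[29,8],[30,18],[38,0]]
[[27,14],[28,0],[29,8],[30,18],[38,0],[41,8],[43,0]]
[[27,14],[28,0],[29,8],[30,18],[38,0],[41,8],[43,0]]
[[0,2],[11,0],[27,14],[28,0],[29,8],[30,18],[38,0],[41,8],[43,0]]
[[0,2],[11,0],[27,14],[28,0],[29,8],[30,18],[38,0],[41,8],[43,0]]
[[0,2],[11,0],[25,2],[27,14],[28,0],[29,8],[30,18],[38,0],[41,8],[43,0]]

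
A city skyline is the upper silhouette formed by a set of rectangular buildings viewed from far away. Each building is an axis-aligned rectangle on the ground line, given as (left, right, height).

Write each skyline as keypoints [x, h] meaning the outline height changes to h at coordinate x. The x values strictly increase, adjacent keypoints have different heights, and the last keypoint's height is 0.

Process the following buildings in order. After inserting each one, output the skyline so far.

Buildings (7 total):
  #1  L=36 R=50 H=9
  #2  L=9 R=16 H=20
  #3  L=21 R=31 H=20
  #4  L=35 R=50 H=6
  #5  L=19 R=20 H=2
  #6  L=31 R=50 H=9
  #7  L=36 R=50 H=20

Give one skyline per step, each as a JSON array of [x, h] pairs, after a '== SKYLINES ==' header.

== SKYLINES ==
[[36,9],[50,0]]
[[9,20],[16,0],[36,9],[50,0]]
[[9,20],[16,0],[21,20],[31,0],[36,9],[50,0]]
[[9,20],[16,0],[21,20],[31,0],[35,6],[36,9],[50,0]]
[[9,20],[16,0],[19,2],[20,0],[21,20],[31,0],[35,6],[36,9],[50,0]]
[[9,20],[16,0],[19,2],[20,0],[21,20],[31,9],[50,0]]
[[9,20],[16,0],[19,2],[20,0],[21,20],[31,9],[36,20],[50,0]]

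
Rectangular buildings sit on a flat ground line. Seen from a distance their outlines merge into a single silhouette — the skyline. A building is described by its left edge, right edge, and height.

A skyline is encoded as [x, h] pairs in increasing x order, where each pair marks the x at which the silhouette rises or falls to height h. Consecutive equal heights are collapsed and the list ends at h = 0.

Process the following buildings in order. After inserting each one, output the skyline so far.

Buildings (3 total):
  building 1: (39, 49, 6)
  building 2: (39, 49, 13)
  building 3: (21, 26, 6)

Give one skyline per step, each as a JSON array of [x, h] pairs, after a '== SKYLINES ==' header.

== SKYLINES ==
[[39,6],[49,0]]
[[39,13],[49,0]]
[[21,6],[26,0],[39,13],[49,0]]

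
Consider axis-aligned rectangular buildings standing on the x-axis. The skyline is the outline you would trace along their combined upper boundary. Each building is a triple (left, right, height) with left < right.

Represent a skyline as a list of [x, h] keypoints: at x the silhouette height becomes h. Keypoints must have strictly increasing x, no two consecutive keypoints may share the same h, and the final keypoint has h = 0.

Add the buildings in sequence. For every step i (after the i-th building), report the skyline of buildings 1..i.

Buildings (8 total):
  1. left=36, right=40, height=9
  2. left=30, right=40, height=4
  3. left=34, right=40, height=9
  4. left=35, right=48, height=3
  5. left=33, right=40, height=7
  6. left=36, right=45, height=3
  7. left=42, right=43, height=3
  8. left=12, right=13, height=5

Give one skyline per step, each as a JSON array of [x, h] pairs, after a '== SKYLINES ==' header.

== SKYLINES ==
[[36,9],[40,0]]
[[30,4],[36,9],[40,0]]
[[30,4],[34,9],[40,0]]
[[30,4],[34,9],[40,3],[48,0]]
[[30,4],[33,7],[34,9],[40,3],[48,0]]
[[30,4],[33,7],[34,9],[40,3],[48,0]]
[[30,4],[33,7],[34,9],[40,3],[48,0]]
[[12,5],[13,0],[30,4],[33,7],[34,9],[40,3],[48,0]]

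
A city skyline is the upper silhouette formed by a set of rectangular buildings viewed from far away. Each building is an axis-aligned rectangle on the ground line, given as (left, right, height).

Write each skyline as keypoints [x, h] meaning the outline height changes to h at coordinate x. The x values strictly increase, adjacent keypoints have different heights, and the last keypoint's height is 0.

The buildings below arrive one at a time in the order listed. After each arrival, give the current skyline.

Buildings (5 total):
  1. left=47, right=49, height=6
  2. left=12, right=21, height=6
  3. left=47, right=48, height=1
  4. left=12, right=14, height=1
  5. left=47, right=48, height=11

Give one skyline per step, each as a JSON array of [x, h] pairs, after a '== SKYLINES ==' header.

== SKYLINES ==
[[47,6],[49,0]]
[[12,6],[21,0],[47,6],[49,0]]
[[12,6],[21,0],[47,6],[49,0]]
[[12,6],[21,0],[47,6],[49,0]]
[[12,6],[21,0],[47,11],[48,6],[49,0]]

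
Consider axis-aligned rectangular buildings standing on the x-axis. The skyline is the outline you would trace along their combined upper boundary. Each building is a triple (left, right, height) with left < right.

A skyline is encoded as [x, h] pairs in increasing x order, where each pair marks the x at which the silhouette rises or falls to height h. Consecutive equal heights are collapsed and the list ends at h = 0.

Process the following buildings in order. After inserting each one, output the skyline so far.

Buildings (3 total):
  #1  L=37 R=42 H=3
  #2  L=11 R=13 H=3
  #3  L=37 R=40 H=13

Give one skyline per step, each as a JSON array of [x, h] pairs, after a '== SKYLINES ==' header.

== SKYLINES ==
[[37,3],[42,0]]
[[11,3],[13,0],[37,3],[42,0]]
[[11,3],[13,0],[37,13],[40,3],[42,0]]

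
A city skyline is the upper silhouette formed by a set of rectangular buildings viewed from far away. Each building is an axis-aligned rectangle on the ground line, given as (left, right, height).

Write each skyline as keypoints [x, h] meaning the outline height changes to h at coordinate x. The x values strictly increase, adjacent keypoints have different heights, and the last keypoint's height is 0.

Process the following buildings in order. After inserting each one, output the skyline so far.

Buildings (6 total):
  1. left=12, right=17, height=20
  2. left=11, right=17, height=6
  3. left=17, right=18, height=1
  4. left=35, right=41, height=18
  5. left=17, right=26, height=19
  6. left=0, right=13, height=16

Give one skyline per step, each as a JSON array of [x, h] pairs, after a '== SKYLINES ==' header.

== SKYLINES ==
[[12,20],[17,0]]
[[11,6],[12,20],[17,0]]
[[11,6],[12,20],[17,1],[18,0]]
[[11,6],[12,20],[17,1],[18,0],[35,18],[41,0]]
[[11,6],[12,20],[17,19],[26,0],[35,18],[41,0]]
[[0,16],[12,20],[17,19],[26,0],[35,18],[41,0]]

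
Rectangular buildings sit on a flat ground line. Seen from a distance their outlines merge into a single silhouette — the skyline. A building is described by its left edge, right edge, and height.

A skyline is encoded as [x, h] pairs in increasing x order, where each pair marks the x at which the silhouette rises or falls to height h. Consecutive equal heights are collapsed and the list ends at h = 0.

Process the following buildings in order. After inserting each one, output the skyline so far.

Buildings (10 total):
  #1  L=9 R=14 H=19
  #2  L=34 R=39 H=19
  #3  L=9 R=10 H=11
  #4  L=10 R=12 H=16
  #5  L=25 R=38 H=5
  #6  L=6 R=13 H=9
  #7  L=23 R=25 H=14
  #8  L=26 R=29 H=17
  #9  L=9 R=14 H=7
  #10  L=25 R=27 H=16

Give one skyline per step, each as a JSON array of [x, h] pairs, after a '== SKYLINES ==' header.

== SKYLINES ==
[[9,19],[14,0]]
[[9,19],[14,0],[34,19],[39,0]]
[[9,19],[14,0],[34,19],[39,0]]
[[9,19],[14,0],[34,19],[39,0]]
[[9,19],[14,0],[25,5],[34,19],[39,0]]
[[6,9],[9,19],[14,0],[25,5],[34,19],[39,0]]
[[6,9],[9,19],[14,0],[23,14],[25,5],[34,19],[39,0]]
[[6,9],[9,19],[14,0],[23,14],[25,5],[26,17],[29,5],[34,19],[39,0]]
[[6,9],[9,19],[14,0],[23,14],[25,5],[26,17],[29,5],[34,19],[39,0]]
[[6,9],[9,19],[14,0],[23,14],[25,16],[26,17],[29,5],[34,19],[39,0]]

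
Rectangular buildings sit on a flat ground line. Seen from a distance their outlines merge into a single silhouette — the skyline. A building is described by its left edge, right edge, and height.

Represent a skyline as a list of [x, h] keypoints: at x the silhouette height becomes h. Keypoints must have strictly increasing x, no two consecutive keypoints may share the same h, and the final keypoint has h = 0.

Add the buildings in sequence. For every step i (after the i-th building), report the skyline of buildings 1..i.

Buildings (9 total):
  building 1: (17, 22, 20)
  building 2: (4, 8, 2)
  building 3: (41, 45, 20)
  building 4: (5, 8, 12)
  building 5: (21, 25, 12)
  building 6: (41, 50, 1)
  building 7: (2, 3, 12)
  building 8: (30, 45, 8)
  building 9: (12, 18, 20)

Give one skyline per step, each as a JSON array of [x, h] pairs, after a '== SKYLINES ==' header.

== SKYLINES ==
[[17,20],[22,0]]
[[4,2],[8,0],[17,20],[22,0]]
[[4,2],[8,0],[17,20],[22,0],[41,20],[45,0]]
[[4,2],[5,12],[8,0],[17,20],[22,0],[41,20],[45,0]]
[[4,2],[5,12],[8,0],[17,20],[22,12],[25,0],[41,20],[45,0]]
[[4,2],[5,12],[8,0],[17,20],[22,12],[25,0],[41,20],[45,1],[50,0]]
[[2,12],[3,0],[4,2],[5,12],[8,0],[17,20],[22,12],[25,0],[41,20],[45,1],[50,0]]
[[2,12],[3,0],[4,2],[5,12],[8,0],[17,20],[22,12],[25,0],[30,8],[41,20],[45,1],[50,0]]
[[2,12],[3,0],[4,2],[5,12],[8,0],[12,20],[22,12],[25,0],[30,8],[41,20],[45,1],[50,0]]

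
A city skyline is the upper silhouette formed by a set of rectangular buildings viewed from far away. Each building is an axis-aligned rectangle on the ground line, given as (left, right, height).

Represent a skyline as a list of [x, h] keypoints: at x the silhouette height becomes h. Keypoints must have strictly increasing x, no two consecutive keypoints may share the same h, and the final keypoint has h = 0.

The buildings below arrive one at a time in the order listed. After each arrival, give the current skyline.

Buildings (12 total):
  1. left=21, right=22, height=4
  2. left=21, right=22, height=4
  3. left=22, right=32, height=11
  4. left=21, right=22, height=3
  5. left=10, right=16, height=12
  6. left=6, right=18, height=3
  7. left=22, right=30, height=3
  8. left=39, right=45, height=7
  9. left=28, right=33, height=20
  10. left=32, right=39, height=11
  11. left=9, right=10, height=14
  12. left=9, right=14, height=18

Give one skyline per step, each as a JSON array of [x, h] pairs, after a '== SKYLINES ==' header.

== SKYLINES ==
[[21,4],[22,0]]
[[21,4],[22,0]]
[[21,4],[22,11],[32,0]]
[[21,4],[22,11],[32,0]]
[[10,12],[16,0],[21,4],[22,11],[32,0]]
[[6,3],[10,12],[16,3],[18,0],[21,4],[22,11],[32,0]]
[[6,3],[10,12],[16,3],[18,0],[21,4],[22,11],[32,0]]
[[6,3],[10,12],[16,3],[18,0],[21,4],[22,11],[32,0],[39,7],[45,0]]
[[6,3],[10,12],[16,3],[18,0],[21,4],[22,11],[28,20],[33,0],[39,7],[45,0]]
[[6,3],[10,12],[16,3],[18,0],[21,4],[22,11],[28,20],[33,11],[39,7],[45,0]]
[[6,3],[9,14],[10,12],[16,3],[18,0],[21,4],[22,11],[28,20],[33,11],[39,7],[45,0]]
[[6,3],[9,18],[14,12],[16,3],[18,0],[21,4],[22,11],[28,20],[33,11],[39,7],[45,0]]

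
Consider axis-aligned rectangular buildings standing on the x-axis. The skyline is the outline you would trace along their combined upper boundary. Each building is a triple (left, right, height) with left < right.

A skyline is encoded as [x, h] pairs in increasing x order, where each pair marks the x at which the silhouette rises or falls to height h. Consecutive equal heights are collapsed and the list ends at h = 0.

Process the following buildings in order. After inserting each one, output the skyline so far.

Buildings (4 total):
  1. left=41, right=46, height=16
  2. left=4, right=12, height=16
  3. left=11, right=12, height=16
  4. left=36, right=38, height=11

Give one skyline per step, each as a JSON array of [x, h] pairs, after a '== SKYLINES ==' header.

== SKYLINES ==
[[41,16],[46,0]]
[[4,16],[12,0],[41,16],[46,0]]
[[4,16],[12,0],[41,16],[46,0]]
[[4,16],[12,0],[36,11],[38,0],[41,16],[46,0]]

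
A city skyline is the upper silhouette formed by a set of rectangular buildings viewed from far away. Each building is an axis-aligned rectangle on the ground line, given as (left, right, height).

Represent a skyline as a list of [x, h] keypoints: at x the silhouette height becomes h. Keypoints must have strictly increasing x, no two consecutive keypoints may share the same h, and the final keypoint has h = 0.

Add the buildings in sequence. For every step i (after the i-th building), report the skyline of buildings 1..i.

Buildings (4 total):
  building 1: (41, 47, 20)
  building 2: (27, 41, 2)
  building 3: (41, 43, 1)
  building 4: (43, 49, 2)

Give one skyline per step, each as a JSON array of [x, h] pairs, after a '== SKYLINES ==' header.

== SKYLINES ==
[[41,20],[47,0]]
[[27,2],[41,20],[47,0]]
[[27,2],[41,20],[47,0]]
[[27,2],[41,20],[47,2],[49,0]]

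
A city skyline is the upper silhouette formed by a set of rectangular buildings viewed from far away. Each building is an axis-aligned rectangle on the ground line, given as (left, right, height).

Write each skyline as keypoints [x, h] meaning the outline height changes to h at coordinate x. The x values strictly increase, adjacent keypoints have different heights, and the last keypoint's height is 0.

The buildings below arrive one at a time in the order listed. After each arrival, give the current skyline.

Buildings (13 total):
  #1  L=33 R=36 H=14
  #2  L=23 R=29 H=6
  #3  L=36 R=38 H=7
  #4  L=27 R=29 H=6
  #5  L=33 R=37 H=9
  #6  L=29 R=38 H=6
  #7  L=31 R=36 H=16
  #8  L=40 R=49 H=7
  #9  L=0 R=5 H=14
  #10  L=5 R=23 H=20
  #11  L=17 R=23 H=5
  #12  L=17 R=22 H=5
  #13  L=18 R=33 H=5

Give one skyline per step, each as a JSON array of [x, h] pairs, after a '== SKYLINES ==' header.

== SKYLINES ==
[[33,14],[36,0]]
[[23,6],[29,0],[33,14],[36,0]]
[[23,6],[29,0],[33,14],[36,7],[38,0]]
[[23,6],[29,0],[33,14],[36,7],[38,0]]
[[23,6],[29,0],[33,14],[36,9],[37,7],[38,0]]
[[23,6],[33,14],[36,9],[37,7],[38,0]]
[[23,6],[31,16],[36,9],[37,7],[38,0]]
[[23,6],[31,16],[36,9],[37,7],[38,0],[40,7],[49,0]]
[[0,14],[5,0],[23,6],[31,16],[36,9],[37,7],[38,0],[40,7],[49,0]]
[[0,14],[5,20],[23,6],[31,16],[36,9],[37,7],[38,0],[40,7],[49,0]]
[[0,14],[5,20],[23,6],[31,16],[36,9],[37,7],[38,0],[40,7],[49,0]]
[[0,14],[5,20],[23,6],[31,16],[36,9],[37,7],[38,0],[40,7],[49,0]]
[[0,14],[5,20],[23,6],[31,16],[36,9],[37,7],[38,0],[40,7],[49,0]]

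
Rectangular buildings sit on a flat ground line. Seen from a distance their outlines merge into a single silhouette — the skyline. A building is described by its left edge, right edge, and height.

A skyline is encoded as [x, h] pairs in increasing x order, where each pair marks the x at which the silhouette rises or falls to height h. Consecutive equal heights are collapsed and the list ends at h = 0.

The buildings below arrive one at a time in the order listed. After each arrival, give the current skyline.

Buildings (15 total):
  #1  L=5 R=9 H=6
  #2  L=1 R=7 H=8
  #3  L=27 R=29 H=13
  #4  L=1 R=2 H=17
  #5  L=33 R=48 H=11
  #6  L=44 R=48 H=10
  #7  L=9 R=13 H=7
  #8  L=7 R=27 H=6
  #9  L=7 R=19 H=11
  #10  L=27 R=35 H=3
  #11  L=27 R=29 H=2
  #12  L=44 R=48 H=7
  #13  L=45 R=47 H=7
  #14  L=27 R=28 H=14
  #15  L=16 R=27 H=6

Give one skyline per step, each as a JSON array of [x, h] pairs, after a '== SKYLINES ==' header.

== SKYLINES ==
[[5,6],[9,0]]
[[1,8],[7,6],[9,0]]
[[1,8],[7,6],[9,0],[27,13],[29,0]]
[[1,17],[2,8],[7,6],[9,0],[27,13],[29,0]]
[[1,17],[2,8],[7,6],[9,0],[27,13],[29,0],[33,11],[48,0]]
[[1,17],[2,8],[7,6],[9,0],[27,13],[29,0],[33,11],[48,0]]
[[1,17],[2,8],[7,6],[9,7],[13,0],[27,13],[29,0],[33,11],[48,0]]
[[1,17],[2,8],[7,6],[9,7],[13,6],[27,13],[29,0],[33,11],[48,0]]
[[1,17],[2,8],[7,11],[19,6],[27,13],[29,0],[33,11],[48,0]]
[[1,17],[2,8],[7,11],[19,6],[27,13],[29,3],[33,11],[48,0]]
[[1,17],[2,8],[7,11],[19,6],[27,13],[29,3],[33,11],[48,0]]
[[1,17],[2,8],[7,11],[19,6],[27,13],[29,3],[33,11],[48,0]]
[[1,17],[2,8],[7,11],[19,6],[27,13],[29,3],[33,11],[48,0]]
[[1,17],[2,8],[7,11],[19,6],[27,14],[28,13],[29,3],[33,11],[48,0]]
[[1,17],[2,8],[7,11],[19,6],[27,14],[28,13],[29,3],[33,11],[48,0]]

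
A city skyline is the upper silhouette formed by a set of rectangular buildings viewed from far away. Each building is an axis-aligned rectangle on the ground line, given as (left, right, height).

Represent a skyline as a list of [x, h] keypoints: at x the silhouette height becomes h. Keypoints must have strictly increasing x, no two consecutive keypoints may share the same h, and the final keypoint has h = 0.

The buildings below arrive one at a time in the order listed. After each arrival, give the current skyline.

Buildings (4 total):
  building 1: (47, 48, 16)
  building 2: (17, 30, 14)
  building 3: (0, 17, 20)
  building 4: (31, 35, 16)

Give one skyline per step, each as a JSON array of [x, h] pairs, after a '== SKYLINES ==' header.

== SKYLINES ==
[[47,16],[48,0]]
[[17,14],[30,0],[47,16],[48,0]]
[[0,20],[17,14],[30,0],[47,16],[48,0]]
[[0,20],[17,14],[30,0],[31,16],[35,0],[47,16],[48,0]]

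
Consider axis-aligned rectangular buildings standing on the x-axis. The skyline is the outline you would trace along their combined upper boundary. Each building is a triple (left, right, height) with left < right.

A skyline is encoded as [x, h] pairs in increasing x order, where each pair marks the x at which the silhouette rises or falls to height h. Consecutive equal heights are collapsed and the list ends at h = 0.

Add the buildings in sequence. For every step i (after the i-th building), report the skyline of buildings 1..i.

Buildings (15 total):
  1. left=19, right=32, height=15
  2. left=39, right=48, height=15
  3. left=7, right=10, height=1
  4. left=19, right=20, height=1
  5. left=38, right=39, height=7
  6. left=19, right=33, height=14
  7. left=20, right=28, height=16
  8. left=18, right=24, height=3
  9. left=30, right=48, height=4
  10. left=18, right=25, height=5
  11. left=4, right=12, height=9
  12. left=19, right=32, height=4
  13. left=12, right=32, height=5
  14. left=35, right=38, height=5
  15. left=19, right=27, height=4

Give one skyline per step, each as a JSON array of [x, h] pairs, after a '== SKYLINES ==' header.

== SKYLINES ==
[[19,15],[32,0]]
[[19,15],[32,0],[39,15],[48,0]]
[[7,1],[10,0],[19,15],[32,0],[39,15],[48,0]]
[[7,1],[10,0],[19,15],[32,0],[39,15],[48,0]]
[[7,1],[10,0],[19,15],[32,0],[38,7],[39,15],[48,0]]
[[7,1],[10,0],[19,15],[32,14],[33,0],[38,7],[39,15],[48,0]]
[[7,1],[10,0],[19,15],[20,16],[28,15],[32,14],[33,0],[38,7],[39,15],[48,0]]
[[7,1],[10,0],[18,3],[19,15],[20,16],[28,15],[32,14],[33,0],[38,7],[39,15],[48,0]]
[[7,1],[10,0],[18,3],[19,15],[20,16],[28,15],[32,14],[33,4],[38,7],[39,15],[48,0]]
[[7,1],[10,0],[18,5],[19,15],[20,16],[28,15],[32,14],[33,4],[38,7],[39,15],[48,0]]
[[4,9],[12,0],[18,5],[19,15],[20,16],[28,15],[32,14],[33,4],[38,7],[39,15],[48,0]]
[[4,9],[12,0],[18,5],[19,15],[20,16],[28,15],[32,14],[33,4],[38,7],[39,15],[48,0]]
[[4,9],[12,5],[19,15],[20,16],[28,15],[32,14],[33,4],[38,7],[39,15],[48,0]]
[[4,9],[12,5],[19,15],[20,16],[28,15],[32,14],[33,4],[35,5],[38,7],[39,15],[48,0]]
[[4,9],[12,5],[19,15],[20,16],[28,15],[32,14],[33,4],[35,5],[38,7],[39,15],[48,0]]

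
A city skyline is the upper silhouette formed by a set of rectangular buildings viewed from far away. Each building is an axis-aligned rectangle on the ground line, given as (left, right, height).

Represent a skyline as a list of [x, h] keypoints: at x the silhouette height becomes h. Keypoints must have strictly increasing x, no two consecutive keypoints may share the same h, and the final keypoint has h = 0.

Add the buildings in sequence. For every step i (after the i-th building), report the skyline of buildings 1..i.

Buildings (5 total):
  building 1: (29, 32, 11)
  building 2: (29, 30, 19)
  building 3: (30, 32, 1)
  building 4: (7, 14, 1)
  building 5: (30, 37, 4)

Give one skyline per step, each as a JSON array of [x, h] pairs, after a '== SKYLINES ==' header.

== SKYLINES ==
[[29,11],[32,0]]
[[29,19],[30,11],[32,0]]
[[29,19],[30,11],[32,0]]
[[7,1],[14,0],[29,19],[30,11],[32,0]]
[[7,1],[14,0],[29,19],[30,11],[32,4],[37,0]]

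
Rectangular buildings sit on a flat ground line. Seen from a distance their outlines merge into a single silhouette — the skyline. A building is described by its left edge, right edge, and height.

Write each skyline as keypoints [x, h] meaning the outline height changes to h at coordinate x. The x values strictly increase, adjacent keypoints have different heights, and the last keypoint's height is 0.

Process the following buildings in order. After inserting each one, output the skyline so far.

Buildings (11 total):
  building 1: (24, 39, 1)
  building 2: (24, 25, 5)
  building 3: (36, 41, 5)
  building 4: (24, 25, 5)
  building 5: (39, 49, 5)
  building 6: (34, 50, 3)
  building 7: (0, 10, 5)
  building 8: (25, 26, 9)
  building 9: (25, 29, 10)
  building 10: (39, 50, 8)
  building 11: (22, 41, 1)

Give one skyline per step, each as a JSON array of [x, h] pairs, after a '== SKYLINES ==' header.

== SKYLINES ==
[[24,1],[39,0]]
[[24,5],[25,1],[39,0]]
[[24,5],[25,1],[36,5],[41,0]]
[[24,5],[25,1],[36,5],[41,0]]
[[24,5],[25,1],[36,5],[49,0]]
[[24,5],[25,1],[34,3],[36,5],[49,3],[50,0]]
[[0,5],[10,0],[24,5],[25,1],[34,3],[36,5],[49,3],[50,0]]
[[0,5],[10,0],[24,5],[25,9],[26,1],[34,3],[36,5],[49,3],[50,0]]
[[0,5],[10,0],[24,5],[25,10],[29,1],[34,3],[36,5],[49,3],[50,0]]
[[0,5],[10,0],[24,5],[25,10],[29,1],[34,3],[36,5],[39,8],[50,0]]
[[0,5],[10,0],[22,1],[24,5],[25,10],[29,1],[34,3],[36,5],[39,8],[50,0]]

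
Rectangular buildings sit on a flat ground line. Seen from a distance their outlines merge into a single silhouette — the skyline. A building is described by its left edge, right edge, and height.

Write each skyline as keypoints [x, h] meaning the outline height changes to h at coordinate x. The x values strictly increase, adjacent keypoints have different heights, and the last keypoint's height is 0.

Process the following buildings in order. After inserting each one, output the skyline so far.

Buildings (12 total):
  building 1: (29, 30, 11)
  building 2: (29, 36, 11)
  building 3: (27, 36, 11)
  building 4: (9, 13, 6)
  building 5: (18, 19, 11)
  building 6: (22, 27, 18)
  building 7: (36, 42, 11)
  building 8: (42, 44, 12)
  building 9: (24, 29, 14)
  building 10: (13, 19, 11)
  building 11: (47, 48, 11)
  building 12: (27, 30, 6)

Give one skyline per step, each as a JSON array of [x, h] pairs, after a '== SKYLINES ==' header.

== SKYLINES ==
[[29,11],[30,0]]
[[29,11],[36,0]]
[[27,11],[36,0]]
[[9,6],[13,0],[27,11],[36,0]]
[[9,6],[13,0],[18,11],[19,0],[27,11],[36,0]]
[[9,6],[13,0],[18,11],[19,0],[22,18],[27,11],[36,0]]
[[9,6],[13,0],[18,11],[19,0],[22,18],[27,11],[42,0]]
[[9,6],[13,0],[18,11],[19,0],[22,18],[27,11],[42,12],[44,0]]
[[9,6],[13,0],[18,11],[19,0],[22,18],[27,14],[29,11],[42,12],[44,0]]
[[9,6],[13,11],[19,0],[22,18],[27,14],[29,11],[42,12],[44,0]]
[[9,6],[13,11],[19,0],[22,18],[27,14],[29,11],[42,12],[44,0],[47,11],[48,0]]
[[9,6],[13,11],[19,0],[22,18],[27,14],[29,11],[42,12],[44,0],[47,11],[48,0]]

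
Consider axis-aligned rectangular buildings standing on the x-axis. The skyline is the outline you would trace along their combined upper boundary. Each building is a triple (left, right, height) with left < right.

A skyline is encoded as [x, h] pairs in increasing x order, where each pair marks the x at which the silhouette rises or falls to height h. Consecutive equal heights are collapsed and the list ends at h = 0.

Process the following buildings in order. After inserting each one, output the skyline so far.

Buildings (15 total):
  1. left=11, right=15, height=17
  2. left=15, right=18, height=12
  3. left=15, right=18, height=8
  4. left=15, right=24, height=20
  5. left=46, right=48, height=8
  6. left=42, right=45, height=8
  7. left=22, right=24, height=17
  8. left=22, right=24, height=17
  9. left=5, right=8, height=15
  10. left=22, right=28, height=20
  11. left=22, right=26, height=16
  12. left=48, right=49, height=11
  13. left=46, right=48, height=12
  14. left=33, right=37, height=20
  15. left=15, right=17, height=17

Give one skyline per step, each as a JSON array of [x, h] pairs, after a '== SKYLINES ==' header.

== SKYLINES ==
[[11,17],[15,0]]
[[11,17],[15,12],[18,0]]
[[11,17],[15,12],[18,0]]
[[11,17],[15,20],[24,0]]
[[11,17],[15,20],[24,0],[46,8],[48,0]]
[[11,17],[15,20],[24,0],[42,8],[45,0],[46,8],[48,0]]
[[11,17],[15,20],[24,0],[42,8],[45,0],[46,8],[48,0]]
[[11,17],[15,20],[24,0],[42,8],[45,0],[46,8],[48,0]]
[[5,15],[8,0],[11,17],[15,20],[24,0],[42,8],[45,0],[46,8],[48,0]]
[[5,15],[8,0],[11,17],[15,20],[28,0],[42,8],[45,0],[46,8],[48,0]]
[[5,15],[8,0],[11,17],[15,20],[28,0],[42,8],[45,0],[46,8],[48,0]]
[[5,15],[8,0],[11,17],[15,20],[28,0],[42,8],[45,0],[46,8],[48,11],[49,0]]
[[5,15],[8,0],[11,17],[15,20],[28,0],[42,8],[45,0],[46,12],[48,11],[49,0]]
[[5,15],[8,0],[11,17],[15,20],[28,0],[33,20],[37,0],[42,8],[45,0],[46,12],[48,11],[49,0]]
[[5,15],[8,0],[11,17],[15,20],[28,0],[33,20],[37,0],[42,8],[45,0],[46,12],[48,11],[49,0]]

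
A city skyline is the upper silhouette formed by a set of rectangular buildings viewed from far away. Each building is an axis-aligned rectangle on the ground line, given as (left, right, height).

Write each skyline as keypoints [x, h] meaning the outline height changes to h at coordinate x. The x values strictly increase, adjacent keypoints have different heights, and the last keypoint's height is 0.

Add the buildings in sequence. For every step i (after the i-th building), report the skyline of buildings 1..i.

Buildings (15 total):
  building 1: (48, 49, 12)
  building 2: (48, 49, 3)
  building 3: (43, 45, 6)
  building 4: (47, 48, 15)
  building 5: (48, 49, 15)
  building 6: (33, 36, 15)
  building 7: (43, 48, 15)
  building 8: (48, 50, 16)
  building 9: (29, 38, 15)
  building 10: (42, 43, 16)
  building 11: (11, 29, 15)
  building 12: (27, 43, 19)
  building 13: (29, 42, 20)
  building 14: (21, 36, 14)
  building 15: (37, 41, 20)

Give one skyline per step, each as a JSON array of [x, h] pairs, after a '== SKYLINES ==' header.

== SKYLINES ==
[[48,12],[49,0]]
[[48,12],[49,0]]
[[43,6],[45,0],[48,12],[49,0]]
[[43,6],[45,0],[47,15],[48,12],[49,0]]
[[43,6],[45,0],[47,15],[49,0]]
[[33,15],[36,0],[43,6],[45,0],[47,15],[49,0]]
[[33,15],[36,0],[43,15],[49,0]]
[[33,15],[36,0],[43,15],[48,16],[50,0]]
[[29,15],[38,0],[43,15],[48,16],[50,0]]
[[29,15],[38,0],[42,16],[43,15],[48,16],[50,0]]
[[11,15],[38,0],[42,16],[43,15],[48,16],[50,0]]
[[11,15],[27,19],[43,15],[48,16],[50,0]]
[[11,15],[27,19],[29,20],[42,19],[43,15],[48,16],[50,0]]
[[11,15],[27,19],[29,20],[42,19],[43,15],[48,16],[50,0]]
[[11,15],[27,19],[29,20],[42,19],[43,15],[48,16],[50,0]]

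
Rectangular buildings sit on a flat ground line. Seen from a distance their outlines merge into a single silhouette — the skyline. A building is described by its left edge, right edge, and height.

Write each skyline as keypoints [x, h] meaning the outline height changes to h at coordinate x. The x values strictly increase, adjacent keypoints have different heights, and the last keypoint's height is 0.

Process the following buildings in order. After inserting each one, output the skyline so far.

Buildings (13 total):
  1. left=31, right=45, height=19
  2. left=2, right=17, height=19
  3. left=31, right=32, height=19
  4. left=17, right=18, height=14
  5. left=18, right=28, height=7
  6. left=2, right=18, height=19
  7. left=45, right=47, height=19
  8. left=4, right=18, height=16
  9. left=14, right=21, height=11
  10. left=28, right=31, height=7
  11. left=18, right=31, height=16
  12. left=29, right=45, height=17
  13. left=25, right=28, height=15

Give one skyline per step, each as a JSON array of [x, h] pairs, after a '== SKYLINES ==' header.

== SKYLINES ==
[[31,19],[45,0]]
[[2,19],[17,0],[31,19],[45,0]]
[[2,19],[17,0],[31,19],[45,0]]
[[2,19],[17,14],[18,0],[31,19],[45,0]]
[[2,19],[17,14],[18,7],[28,0],[31,19],[45,0]]
[[2,19],[18,7],[28,0],[31,19],[45,0]]
[[2,19],[18,7],[28,0],[31,19],[47,0]]
[[2,19],[18,7],[28,0],[31,19],[47,0]]
[[2,19],[18,11],[21,7],[28,0],[31,19],[47,0]]
[[2,19],[18,11],[21,7],[31,19],[47,0]]
[[2,19],[18,16],[31,19],[47,0]]
[[2,19],[18,16],[29,17],[31,19],[47,0]]
[[2,19],[18,16],[29,17],[31,19],[47,0]]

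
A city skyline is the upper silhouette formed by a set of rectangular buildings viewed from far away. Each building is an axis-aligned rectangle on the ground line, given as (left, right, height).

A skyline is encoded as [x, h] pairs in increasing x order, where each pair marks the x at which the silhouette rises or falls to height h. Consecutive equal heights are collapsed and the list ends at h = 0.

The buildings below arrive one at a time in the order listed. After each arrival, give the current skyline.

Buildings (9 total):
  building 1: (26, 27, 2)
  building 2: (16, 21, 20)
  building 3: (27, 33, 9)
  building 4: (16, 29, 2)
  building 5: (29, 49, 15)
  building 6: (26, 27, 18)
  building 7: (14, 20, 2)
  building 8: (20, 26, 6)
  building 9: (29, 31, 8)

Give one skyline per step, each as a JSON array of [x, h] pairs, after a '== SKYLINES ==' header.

== SKYLINES ==
[[26,2],[27,0]]
[[16,20],[21,0],[26,2],[27,0]]
[[16,20],[21,0],[26,2],[27,9],[33,0]]
[[16,20],[21,2],[27,9],[33,0]]
[[16,20],[21,2],[27,9],[29,15],[49,0]]
[[16,20],[21,2],[26,18],[27,9],[29,15],[49,0]]
[[14,2],[16,20],[21,2],[26,18],[27,9],[29,15],[49,0]]
[[14,2],[16,20],[21,6],[26,18],[27,9],[29,15],[49,0]]
[[14,2],[16,20],[21,6],[26,18],[27,9],[29,15],[49,0]]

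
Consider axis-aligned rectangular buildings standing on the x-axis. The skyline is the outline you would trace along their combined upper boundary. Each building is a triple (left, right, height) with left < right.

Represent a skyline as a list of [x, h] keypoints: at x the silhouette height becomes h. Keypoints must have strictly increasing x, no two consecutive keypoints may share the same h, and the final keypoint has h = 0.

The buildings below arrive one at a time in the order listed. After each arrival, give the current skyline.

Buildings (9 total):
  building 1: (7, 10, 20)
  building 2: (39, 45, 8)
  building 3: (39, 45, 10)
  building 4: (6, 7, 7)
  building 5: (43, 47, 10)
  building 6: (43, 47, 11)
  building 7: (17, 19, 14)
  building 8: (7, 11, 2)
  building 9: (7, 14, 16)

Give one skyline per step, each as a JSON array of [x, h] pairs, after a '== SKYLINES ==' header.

== SKYLINES ==
[[7,20],[10,0]]
[[7,20],[10,0],[39,8],[45,0]]
[[7,20],[10,0],[39,10],[45,0]]
[[6,7],[7,20],[10,0],[39,10],[45,0]]
[[6,7],[7,20],[10,0],[39,10],[47,0]]
[[6,7],[7,20],[10,0],[39,10],[43,11],[47,0]]
[[6,7],[7,20],[10,0],[17,14],[19,0],[39,10],[43,11],[47,0]]
[[6,7],[7,20],[10,2],[11,0],[17,14],[19,0],[39,10],[43,11],[47,0]]
[[6,7],[7,20],[10,16],[14,0],[17,14],[19,0],[39,10],[43,11],[47,0]]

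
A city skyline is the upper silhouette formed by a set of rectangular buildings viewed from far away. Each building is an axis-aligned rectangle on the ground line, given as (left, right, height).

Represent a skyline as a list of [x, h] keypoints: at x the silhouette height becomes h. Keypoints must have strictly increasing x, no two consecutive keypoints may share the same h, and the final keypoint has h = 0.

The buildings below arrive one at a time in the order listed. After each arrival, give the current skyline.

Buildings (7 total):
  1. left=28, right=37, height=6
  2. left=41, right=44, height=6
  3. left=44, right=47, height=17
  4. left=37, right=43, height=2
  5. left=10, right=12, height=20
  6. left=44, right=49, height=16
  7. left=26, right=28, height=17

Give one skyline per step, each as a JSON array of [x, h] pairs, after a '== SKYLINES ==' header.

== SKYLINES ==
[[28,6],[37,0]]
[[28,6],[37,0],[41,6],[44,0]]
[[28,6],[37,0],[41,6],[44,17],[47,0]]
[[28,6],[37,2],[41,6],[44,17],[47,0]]
[[10,20],[12,0],[28,6],[37,2],[41,6],[44,17],[47,0]]
[[10,20],[12,0],[28,6],[37,2],[41,6],[44,17],[47,16],[49,0]]
[[10,20],[12,0],[26,17],[28,6],[37,2],[41,6],[44,17],[47,16],[49,0]]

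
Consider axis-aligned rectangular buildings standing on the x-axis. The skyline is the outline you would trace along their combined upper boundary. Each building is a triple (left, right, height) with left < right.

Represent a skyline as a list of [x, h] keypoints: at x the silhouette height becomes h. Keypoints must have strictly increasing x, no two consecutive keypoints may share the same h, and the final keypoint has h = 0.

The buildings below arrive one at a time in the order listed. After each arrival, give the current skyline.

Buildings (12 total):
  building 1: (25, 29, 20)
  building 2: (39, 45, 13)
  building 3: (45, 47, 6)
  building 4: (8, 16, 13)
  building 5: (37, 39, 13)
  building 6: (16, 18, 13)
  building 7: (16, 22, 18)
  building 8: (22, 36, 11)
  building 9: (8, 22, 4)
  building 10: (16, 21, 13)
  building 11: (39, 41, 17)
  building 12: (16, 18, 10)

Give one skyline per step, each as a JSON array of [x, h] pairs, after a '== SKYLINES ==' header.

== SKYLINES ==
[[25,20],[29,0]]
[[25,20],[29,0],[39,13],[45,0]]
[[25,20],[29,0],[39,13],[45,6],[47,0]]
[[8,13],[16,0],[25,20],[29,0],[39,13],[45,6],[47,0]]
[[8,13],[16,0],[25,20],[29,0],[37,13],[45,6],[47,0]]
[[8,13],[18,0],[25,20],[29,0],[37,13],[45,6],[47,0]]
[[8,13],[16,18],[22,0],[25,20],[29,0],[37,13],[45,6],[47,0]]
[[8,13],[16,18],[22,11],[25,20],[29,11],[36,0],[37,13],[45,6],[47,0]]
[[8,13],[16,18],[22,11],[25,20],[29,11],[36,0],[37,13],[45,6],[47,0]]
[[8,13],[16,18],[22,11],[25,20],[29,11],[36,0],[37,13],[45,6],[47,0]]
[[8,13],[16,18],[22,11],[25,20],[29,11],[36,0],[37,13],[39,17],[41,13],[45,6],[47,0]]
[[8,13],[16,18],[22,11],[25,20],[29,11],[36,0],[37,13],[39,17],[41,13],[45,6],[47,0]]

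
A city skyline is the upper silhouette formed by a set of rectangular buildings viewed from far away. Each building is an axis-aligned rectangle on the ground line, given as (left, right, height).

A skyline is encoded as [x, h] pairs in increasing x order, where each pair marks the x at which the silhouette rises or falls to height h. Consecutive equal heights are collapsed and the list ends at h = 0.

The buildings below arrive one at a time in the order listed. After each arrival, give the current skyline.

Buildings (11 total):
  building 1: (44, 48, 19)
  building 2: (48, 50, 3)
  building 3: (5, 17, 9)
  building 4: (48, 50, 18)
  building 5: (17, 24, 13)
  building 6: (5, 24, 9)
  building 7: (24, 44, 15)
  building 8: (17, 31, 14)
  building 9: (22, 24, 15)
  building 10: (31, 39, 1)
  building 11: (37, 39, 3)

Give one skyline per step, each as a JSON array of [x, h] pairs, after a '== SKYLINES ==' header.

== SKYLINES ==
[[44,19],[48,0]]
[[44,19],[48,3],[50,0]]
[[5,9],[17,0],[44,19],[48,3],[50,0]]
[[5,9],[17,0],[44,19],[48,18],[50,0]]
[[5,9],[17,13],[24,0],[44,19],[48,18],[50,0]]
[[5,9],[17,13],[24,0],[44,19],[48,18],[50,0]]
[[5,9],[17,13],[24,15],[44,19],[48,18],[50,0]]
[[5,9],[17,14],[24,15],[44,19],[48,18],[50,0]]
[[5,9],[17,14],[22,15],[44,19],[48,18],[50,0]]
[[5,9],[17,14],[22,15],[44,19],[48,18],[50,0]]
[[5,9],[17,14],[22,15],[44,19],[48,18],[50,0]]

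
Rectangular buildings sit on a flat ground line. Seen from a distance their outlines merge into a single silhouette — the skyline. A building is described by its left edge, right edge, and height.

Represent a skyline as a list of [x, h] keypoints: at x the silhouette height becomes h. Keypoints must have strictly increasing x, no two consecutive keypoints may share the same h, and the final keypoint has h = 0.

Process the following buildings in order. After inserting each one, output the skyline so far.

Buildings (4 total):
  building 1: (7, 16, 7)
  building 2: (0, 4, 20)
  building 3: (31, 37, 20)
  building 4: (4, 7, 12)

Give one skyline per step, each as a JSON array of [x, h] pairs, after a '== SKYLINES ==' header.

== SKYLINES ==
[[7,7],[16,0]]
[[0,20],[4,0],[7,7],[16,0]]
[[0,20],[4,0],[7,7],[16,0],[31,20],[37,0]]
[[0,20],[4,12],[7,7],[16,0],[31,20],[37,0]]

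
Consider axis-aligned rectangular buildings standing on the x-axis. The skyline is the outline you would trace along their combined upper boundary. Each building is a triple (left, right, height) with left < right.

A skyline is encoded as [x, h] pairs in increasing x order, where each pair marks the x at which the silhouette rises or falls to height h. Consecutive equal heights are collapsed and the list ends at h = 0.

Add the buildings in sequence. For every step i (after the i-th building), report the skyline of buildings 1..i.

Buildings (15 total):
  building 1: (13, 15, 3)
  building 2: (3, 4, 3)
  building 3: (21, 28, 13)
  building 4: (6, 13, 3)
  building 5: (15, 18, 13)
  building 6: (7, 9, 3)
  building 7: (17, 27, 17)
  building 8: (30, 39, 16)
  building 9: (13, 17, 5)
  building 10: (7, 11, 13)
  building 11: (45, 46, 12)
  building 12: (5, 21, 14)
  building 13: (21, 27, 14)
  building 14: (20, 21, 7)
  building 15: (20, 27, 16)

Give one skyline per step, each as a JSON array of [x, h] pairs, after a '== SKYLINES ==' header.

== SKYLINES ==
[[13,3],[15,0]]
[[3,3],[4,0],[13,3],[15,0]]
[[3,3],[4,0],[13,3],[15,0],[21,13],[28,0]]
[[3,3],[4,0],[6,3],[15,0],[21,13],[28,0]]
[[3,3],[4,0],[6,3],[15,13],[18,0],[21,13],[28,0]]
[[3,3],[4,0],[6,3],[15,13],[18,0],[21,13],[28,0]]
[[3,3],[4,0],[6,3],[15,13],[17,17],[27,13],[28,0]]
[[3,3],[4,0],[6,3],[15,13],[17,17],[27,13],[28,0],[30,16],[39,0]]
[[3,3],[4,0],[6,3],[13,5],[15,13],[17,17],[27,13],[28,0],[30,16],[39,0]]
[[3,3],[4,0],[6,3],[7,13],[11,3],[13,5],[15,13],[17,17],[27,13],[28,0],[30,16],[39,0]]
[[3,3],[4,0],[6,3],[7,13],[11,3],[13,5],[15,13],[17,17],[27,13],[28,0],[30,16],[39,0],[45,12],[46,0]]
[[3,3],[4,0],[5,14],[17,17],[27,13],[28,0],[30,16],[39,0],[45,12],[46,0]]
[[3,3],[4,0],[5,14],[17,17],[27,13],[28,0],[30,16],[39,0],[45,12],[46,0]]
[[3,3],[4,0],[5,14],[17,17],[27,13],[28,0],[30,16],[39,0],[45,12],[46,0]]
[[3,3],[4,0],[5,14],[17,17],[27,13],[28,0],[30,16],[39,0],[45,12],[46,0]]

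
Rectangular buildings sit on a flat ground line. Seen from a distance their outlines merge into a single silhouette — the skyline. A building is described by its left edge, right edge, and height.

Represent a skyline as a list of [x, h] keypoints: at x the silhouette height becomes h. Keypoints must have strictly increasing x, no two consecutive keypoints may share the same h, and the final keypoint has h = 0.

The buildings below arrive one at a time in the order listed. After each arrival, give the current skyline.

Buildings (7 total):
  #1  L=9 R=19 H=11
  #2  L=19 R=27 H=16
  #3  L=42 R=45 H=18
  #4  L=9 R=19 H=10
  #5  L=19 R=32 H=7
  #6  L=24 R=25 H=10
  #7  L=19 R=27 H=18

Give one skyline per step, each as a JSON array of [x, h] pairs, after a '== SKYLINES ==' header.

== SKYLINES ==
[[9,11],[19,0]]
[[9,11],[19,16],[27,0]]
[[9,11],[19,16],[27,0],[42,18],[45,0]]
[[9,11],[19,16],[27,0],[42,18],[45,0]]
[[9,11],[19,16],[27,7],[32,0],[42,18],[45,0]]
[[9,11],[19,16],[27,7],[32,0],[42,18],[45,0]]
[[9,11],[19,18],[27,7],[32,0],[42,18],[45,0]]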